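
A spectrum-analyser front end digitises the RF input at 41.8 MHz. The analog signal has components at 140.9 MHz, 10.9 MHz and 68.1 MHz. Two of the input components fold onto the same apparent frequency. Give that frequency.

fs/2 = 20.9 MHz.
140.9 MHz mod fs = 15.5 MHz.
15.5 MHz ≤ fs/2 = 20.9 MHz, appears at 15.5 MHz.
10.9 MHz ≤ fs/2 = 20.9 MHz, passes unchanged.
68.1 MHz mod fs = 26.3 MHz.
26.3 MHz > fs/2 = 20.9 MHz, folds to fs − 26.3 MHz = 15.5 MHz.
68.1 MHz and 140.9 MHz both map to 15.5 MHz.

15.5 MHz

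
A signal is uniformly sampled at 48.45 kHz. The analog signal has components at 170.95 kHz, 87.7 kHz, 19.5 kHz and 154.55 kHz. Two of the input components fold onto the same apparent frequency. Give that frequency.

fs/2 = 24.225 kHz.
170.95 kHz mod fs = 25.6 kHz.
25.6 kHz > fs/2 = 24.225 kHz, folds to fs − 25.6 kHz = 22.85 kHz.
87.7 kHz mod fs = 39.25 kHz.
39.25 kHz > fs/2 = 24.225 kHz, folds to fs − 39.25 kHz = 9.2 kHz.
19.5 kHz ≤ fs/2 = 24.225 kHz, passes unchanged.
154.55 kHz mod fs = 9.2 kHz.
9.2 kHz ≤ fs/2 = 24.225 kHz, appears at 9.2 kHz.
87.7 kHz and 154.55 kHz both map to 9.2 kHz.

9.2 kHz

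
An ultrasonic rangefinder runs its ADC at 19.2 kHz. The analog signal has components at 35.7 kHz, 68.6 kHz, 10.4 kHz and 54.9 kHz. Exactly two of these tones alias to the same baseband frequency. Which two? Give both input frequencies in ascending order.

35.7 kHz, 54.9 kHz

fs/2 = 9.6 kHz.
35.7 kHz mod fs = 16.5 kHz.
16.5 kHz > fs/2 = 9.6 kHz, folds to fs − 16.5 kHz = 2.7 kHz.
68.6 kHz mod fs = 11 kHz.
11 kHz > fs/2 = 9.6 kHz, folds to fs − 11 kHz = 8.2 kHz.
10.4 kHz > fs/2 = 9.6 kHz, folds to fs − 10.4 kHz = 8.8 kHz.
54.9 kHz mod fs = 16.5 kHz.
16.5 kHz > fs/2 = 9.6 kHz, folds to fs − 16.5 kHz = 2.7 kHz.
35.7 kHz and 54.9 kHz both map to 2.7 kHz.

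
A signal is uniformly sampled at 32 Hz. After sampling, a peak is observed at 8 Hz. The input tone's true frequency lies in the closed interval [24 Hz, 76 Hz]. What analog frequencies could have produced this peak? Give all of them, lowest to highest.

Frequencies that alias to 8 Hz are k·fs ± 8 Hz for integer k ≥ 0.
k=0: 8 Hz.
k=1: 24 Hz, 40 Hz.
k=2: 56 Hz, 72 Hz.
k=3: 88 Hz, 104 Hz.
Within [24 Hz, 76 Hz]: 24 Hz, 40 Hz, 56 Hz, 72 Hz.

24 Hz, 40 Hz, 56 Hz, 72 Hz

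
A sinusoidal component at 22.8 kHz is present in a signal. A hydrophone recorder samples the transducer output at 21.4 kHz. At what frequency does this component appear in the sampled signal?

22.8 kHz mod fs = 1.4 kHz.
1.4 kHz ≤ fs/2 = 10.7 kHz, appears at 1.4 kHz.

1.4 kHz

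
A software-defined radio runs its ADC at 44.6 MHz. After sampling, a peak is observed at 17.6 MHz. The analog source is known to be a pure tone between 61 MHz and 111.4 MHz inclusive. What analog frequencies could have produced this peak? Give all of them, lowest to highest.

62.2 MHz, 71.6 MHz, 106.8 MHz

Frequencies that alias to 17.6 MHz are k·fs ± 17.6 MHz for integer k ≥ 0.
k=0: 17.6 MHz.
k=1: 27 MHz, 62.2 MHz.
k=2: 71.6 MHz, 106.8 MHz.
k=3: 116.2 MHz, 151.4 MHz.
Within [61 MHz, 111.4 MHz]: 62.2 MHz, 71.6 MHz, 106.8 MHz.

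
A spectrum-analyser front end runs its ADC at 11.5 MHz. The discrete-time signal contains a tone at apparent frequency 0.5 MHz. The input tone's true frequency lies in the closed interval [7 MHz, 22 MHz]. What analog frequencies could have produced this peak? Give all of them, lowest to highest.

11 MHz, 12 MHz

Frequencies that alias to 0.5 MHz are k·fs ± 0.5 MHz for integer k ≥ 0.
k=0: 0.5 MHz.
k=1: 11 MHz, 12 MHz.
k=2: 22.5 MHz, 23.5 MHz.
Within [7 MHz, 22 MHz]: 11 MHz, 12 MHz.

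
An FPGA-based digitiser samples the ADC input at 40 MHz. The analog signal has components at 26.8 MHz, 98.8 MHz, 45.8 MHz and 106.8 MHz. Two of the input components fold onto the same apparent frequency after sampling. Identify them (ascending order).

fs/2 = 20 MHz.
26.8 MHz > fs/2 = 20 MHz, folds to fs − 26.8 MHz = 13.2 MHz.
98.8 MHz mod fs = 18.8 MHz.
18.8 MHz ≤ fs/2 = 20 MHz, appears at 18.8 MHz.
45.8 MHz mod fs = 5.8 MHz.
5.8 MHz ≤ fs/2 = 20 MHz, appears at 5.8 MHz.
106.8 MHz mod fs = 26.8 MHz.
26.8 MHz > fs/2 = 20 MHz, folds to fs − 26.8 MHz = 13.2 MHz.
26.8 MHz and 106.8 MHz both map to 13.2 MHz.

26.8 MHz, 106.8 MHz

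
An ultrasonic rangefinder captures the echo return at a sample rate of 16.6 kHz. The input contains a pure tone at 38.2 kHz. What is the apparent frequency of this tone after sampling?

38.2 kHz mod fs = 5 kHz.
5 kHz ≤ fs/2 = 8.3 kHz, appears at 5 kHz.

5 kHz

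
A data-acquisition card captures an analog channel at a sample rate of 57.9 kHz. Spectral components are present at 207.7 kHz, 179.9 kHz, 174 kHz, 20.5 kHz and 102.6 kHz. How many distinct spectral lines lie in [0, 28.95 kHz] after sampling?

fs/2 = 28.95 kHz.
207.7 kHz mod fs = 34 kHz.
34 kHz > fs/2 = 28.95 kHz, folds to fs − 34 kHz = 23.9 kHz.
179.9 kHz mod fs = 6.2 kHz.
6.2 kHz ≤ fs/2 = 28.95 kHz, appears at 6.2 kHz.
174 kHz mod fs = 0.3 kHz.
0.3 kHz ≤ fs/2 = 28.95 kHz, appears at 0.3 kHz.
20.5 kHz ≤ fs/2 = 28.95 kHz, passes unchanged.
102.6 kHz mod fs = 44.7 kHz.
44.7 kHz > fs/2 = 28.95 kHz, folds to fs − 44.7 kHz = 13.2 kHz.
Distinct values: {0.3 kHz, 6.2 kHz, 13.2 kHz, 20.5 kHz, 23.9 kHz} → 5.

5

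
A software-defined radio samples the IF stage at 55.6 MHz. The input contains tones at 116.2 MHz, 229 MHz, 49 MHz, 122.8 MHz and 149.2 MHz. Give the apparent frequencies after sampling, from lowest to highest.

fs/2 = 27.8 MHz.
116.2 MHz mod fs = 5 MHz.
5 MHz ≤ fs/2 = 27.8 MHz, appears at 5 MHz.
229 MHz mod fs = 6.6 MHz.
6.6 MHz ≤ fs/2 = 27.8 MHz, appears at 6.6 MHz.
49 MHz > fs/2 = 27.8 MHz, folds to fs − 49 MHz = 6.6 MHz.
122.8 MHz mod fs = 11.6 MHz.
11.6 MHz ≤ fs/2 = 27.8 MHz, appears at 11.6 MHz.
149.2 MHz mod fs = 38 MHz.
38 MHz > fs/2 = 27.8 MHz, folds to fs − 38 MHz = 17.6 MHz.
Distinct values: {5 MHz, 6.6 MHz, 11.6 MHz, 17.6 MHz}.

5 MHz, 6.6 MHz, 11.6 MHz, 17.6 MHz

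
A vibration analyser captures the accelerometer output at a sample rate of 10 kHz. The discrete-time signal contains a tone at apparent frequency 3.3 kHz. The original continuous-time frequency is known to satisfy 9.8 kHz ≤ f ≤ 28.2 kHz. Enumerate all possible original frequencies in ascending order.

Frequencies that alias to 3.3 kHz are k·fs ± 3.3 kHz for integer k ≥ 0.
k=0: 3.3 kHz.
k=1: 6.7 kHz, 13.3 kHz.
k=2: 16.7 kHz, 23.3 kHz.
k=3: 26.7 kHz, 33.3 kHz.
k=4: 36.7 kHz, 43.3 kHz.
Within [9.8 kHz, 28.2 kHz]: 13.3 kHz, 16.7 kHz, 23.3 kHz, 26.7 kHz.

13.3 kHz, 16.7 kHz, 23.3 kHz, 26.7 kHz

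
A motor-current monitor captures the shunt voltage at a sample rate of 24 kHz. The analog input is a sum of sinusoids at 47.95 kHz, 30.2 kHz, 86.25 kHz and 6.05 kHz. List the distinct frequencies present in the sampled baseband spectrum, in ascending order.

0.05 kHz, 6.05 kHz, 6.2 kHz, 9.75 kHz

fs/2 = 12 kHz.
47.95 kHz mod fs = 23.95 kHz.
23.95 kHz > fs/2 = 12 kHz, folds to fs − 23.95 kHz = 0.05 kHz.
30.2 kHz mod fs = 6.2 kHz.
6.2 kHz ≤ fs/2 = 12 kHz, appears at 6.2 kHz.
86.25 kHz mod fs = 14.25 kHz.
14.25 kHz > fs/2 = 12 kHz, folds to fs − 14.25 kHz = 9.75 kHz.
6.05 kHz ≤ fs/2 = 12 kHz, passes unchanged.
Distinct values: {0.05 kHz, 6.05 kHz, 6.2 kHz, 9.75 kHz}.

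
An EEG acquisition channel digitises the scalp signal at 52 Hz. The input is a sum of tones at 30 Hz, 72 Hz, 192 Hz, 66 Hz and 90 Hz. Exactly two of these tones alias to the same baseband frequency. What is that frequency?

14 Hz

fs/2 = 26 Hz.
30 Hz > fs/2 = 26 Hz, folds to fs − 30 Hz = 22 Hz.
72 Hz mod fs = 20 Hz.
20 Hz ≤ fs/2 = 26 Hz, appears at 20 Hz.
192 Hz mod fs = 36 Hz.
36 Hz > fs/2 = 26 Hz, folds to fs − 36 Hz = 16 Hz.
66 Hz mod fs = 14 Hz.
14 Hz ≤ fs/2 = 26 Hz, appears at 14 Hz.
90 Hz mod fs = 38 Hz.
38 Hz > fs/2 = 26 Hz, folds to fs − 38 Hz = 14 Hz.
66 Hz and 90 Hz both map to 14 Hz.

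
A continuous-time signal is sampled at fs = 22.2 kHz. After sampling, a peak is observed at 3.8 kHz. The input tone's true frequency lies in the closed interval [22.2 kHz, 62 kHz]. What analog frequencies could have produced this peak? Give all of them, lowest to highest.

26 kHz, 40.6 kHz, 48.2 kHz

Frequencies that alias to 3.8 kHz are k·fs ± 3.8 kHz for integer k ≥ 0.
k=0: 3.8 kHz.
k=1: 18.4 kHz, 26 kHz.
k=2: 40.6 kHz, 48.2 kHz.
k=3: 62.8 kHz, 70.4 kHz.
Within [22.2 kHz, 62 kHz]: 26 kHz, 40.6 kHz, 48.2 kHz.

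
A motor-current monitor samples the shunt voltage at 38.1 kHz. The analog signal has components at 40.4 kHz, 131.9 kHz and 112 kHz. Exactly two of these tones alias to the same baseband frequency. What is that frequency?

fs/2 = 19.05 kHz.
40.4 kHz mod fs = 2.3 kHz.
2.3 kHz ≤ fs/2 = 19.05 kHz, appears at 2.3 kHz.
131.9 kHz mod fs = 17.6 kHz.
17.6 kHz ≤ fs/2 = 19.05 kHz, appears at 17.6 kHz.
112 kHz mod fs = 35.8 kHz.
35.8 kHz > fs/2 = 19.05 kHz, folds to fs − 35.8 kHz = 2.3 kHz.
40.4 kHz and 112 kHz both map to 2.3 kHz.

2.3 kHz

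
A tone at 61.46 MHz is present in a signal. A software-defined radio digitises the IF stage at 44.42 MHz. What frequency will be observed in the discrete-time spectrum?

17.04 MHz

61.46 MHz mod fs = 17.04 MHz.
17.04 MHz ≤ fs/2 = 22.21 MHz, appears at 17.04 MHz.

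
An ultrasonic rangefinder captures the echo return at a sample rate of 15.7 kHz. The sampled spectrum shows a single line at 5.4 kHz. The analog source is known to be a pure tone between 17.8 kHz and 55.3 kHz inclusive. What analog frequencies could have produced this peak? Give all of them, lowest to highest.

Frequencies that alias to 5.4 kHz are k·fs ± 5.4 kHz for integer k ≥ 0.
k=0: 5.4 kHz.
k=1: 10.3 kHz, 21.1 kHz.
k=2: 26 kHz, 36.8 kHz.
k=3: 41.7 kHz, 52.5 kHz.
k=4: 57.4 kHz, 68.2 kHz.
Within [17.8 kHz, 55.3 kHz]: 21.1 kHz, 26 kHz, 36.8 kHz, 41.7 kHz, 52.5 kHz.

21.1 kHz, 26 kHz, 36.8 kHz, 41.7 kHz, 52.5 kHz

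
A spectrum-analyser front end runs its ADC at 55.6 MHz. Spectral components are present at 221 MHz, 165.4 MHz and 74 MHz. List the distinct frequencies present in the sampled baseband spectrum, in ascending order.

1.4 MHz, 18.4 MHz

fs/2 = 27.8 MHz.
221 MHz mod fs = 54.2 MHz.
54.2 MHz > fs/2 = 27.8 MHz, folds to fs − 54.2 MHz = 1.4 MHz.
165.4 MHz mod fs = 54.2 MHz.
54.2 MHz > fs/2 = 27.8 MHz, folds to fs − 54.2 MHz = 1.4 MHz.
74 MHz mod fs = 18.4 MHz.
18.4 MHz ≤ fs/2 = 27.8 MHz, appears at 18.4 MHz.
Distinct values: {1.4 MHz, 18.4 MHz}.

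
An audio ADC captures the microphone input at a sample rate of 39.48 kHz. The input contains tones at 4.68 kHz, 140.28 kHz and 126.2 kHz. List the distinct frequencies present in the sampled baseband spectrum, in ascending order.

4.68 kHz, 7.76 kHz, 17.64 kHz

fs/2 = 19.74 kHz.
4.68 kHz ≤ fs/2 = 19.74 kHz, passes unchanged.
140.28 kHz mod fs = 21.84 kHz.
21.84 kHz > fs/2 = 19.74 kHz, folds to fs − 21.84 kHz = 17.64 kHz.
126.2 kHz mod fs = 7.76 kHz.
7.76 kHz ≤ fs/2 = 19.74 kHz, appears at 7.76 kHz.
Distinct values: {4.68 kHz, 7.76 kHz, 17.64 kHz}.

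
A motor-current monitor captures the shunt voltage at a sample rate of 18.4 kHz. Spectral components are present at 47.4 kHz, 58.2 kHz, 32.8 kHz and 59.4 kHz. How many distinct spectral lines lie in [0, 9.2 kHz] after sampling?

fs/2 = 9.2 kHz.
47.4 kHz mod fs = 10.6 kHz.
10.6 kHz > fs/2 = 9.2 kHz, folds to fs − 10.6 kHz = 7.8 kHz.
58.2 kHz mod fs = 3 kHz.
3 kHz ≤ fs/2 = 9.2 kHz, appears at 3 kHz.
32.8 kHz mod fs = 14.4 kHz.
14.4 kHz > fs/2 = 9.2 kHz, folds to fs − 14.4 kHz = 4 kHz.
59.4 kHz mod fs = 4.2 kHz.
4.2 kHz ≤ fs/2 = 9.2 kHz, appears at 4.2 kHz.
Distinct values: {3 kHz, 4 kHz, 4.2 kHz, 7.8 kHz} → 4.

4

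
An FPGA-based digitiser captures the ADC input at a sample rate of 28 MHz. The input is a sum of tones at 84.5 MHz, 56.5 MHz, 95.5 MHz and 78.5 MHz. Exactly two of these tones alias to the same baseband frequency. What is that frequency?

fs/2 = 14 MHz.
84.5 MHz mod fs = 0.5 MHz.
0.5 MHz ≤ fs/2 = 14 MHz, appears at 0.5 MHz.
56.5 MHz mod fs = 0.5 MHz.
0.5 MHz ≤ fs/2 = 14 MHz, appears at 0.5 MHz.
95.5 MHz mod fs = 11.5 MHz.
11.5 MHz ≤ fs/2 = 14 MHz, appears at 11.5 MHz.
78.5 MHz mod fs = 22.5 MHz.
22.5 MHz > fs/2 = 14 MHz, folds to fs − 22.5 MHz = 5.5 MHz.
56.5 MHz and 84.5 MHz both map to 0.5 MHz.

0.5 MHz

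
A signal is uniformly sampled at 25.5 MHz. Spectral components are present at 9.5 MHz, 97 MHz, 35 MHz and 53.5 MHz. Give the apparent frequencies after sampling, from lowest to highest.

2.5 MHz, 5 MHz, 9.5 MHz

fs/2 = 12.75 MHz.
9.5 MHz ≤ fs/2 = 12.75 MHz, passes unchanged.
97 MHz mod fs = 20.5 MHz.
20.5 MHz > fs/2 = 12.75 MHz, folds to fs − 20.5 MHz = 5 MHz.
35 MHz mod fs = 9.5 MHz.
9.5 MHz ≤ fs/2 = 12.75 MHz, appears at 9.5 MHz.
53.5 MHz mod fs = 2.5 MHz.
2.5 MHz ≤ fs/2 = 12.75 MHz, appears at 2.5 MHz.
Distinct values: {2.5 MHz, 5 MHz, 9.5 MHz}.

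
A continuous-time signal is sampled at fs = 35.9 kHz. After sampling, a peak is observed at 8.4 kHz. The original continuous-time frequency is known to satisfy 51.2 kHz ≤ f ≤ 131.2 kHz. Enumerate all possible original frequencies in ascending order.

Frequencies that alias to 8.4 kHz are k·fs ± 8.4 kHz for integer k ≥ 0.
k=0: 8.4 kHz.
k=1: 27.5 kHz, 44.3 kHz.
k=2: 63.4 kHz, 80.2 kHz.
k=3: 99.3 kHz, 116.1 kHz.
k=4: 135.2 kHz, 152 kHz.
Within [51.2 kHz, 131.2 kHz]: 63.4 kHz, 80.2 kHz, 99.3 kHz, 116.1 kHz.

63.4 kHz, 80.2 kHz, 99.3 kHz, 116.1 kHz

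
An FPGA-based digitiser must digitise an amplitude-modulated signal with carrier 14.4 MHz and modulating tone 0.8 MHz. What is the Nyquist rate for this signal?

AM sidebands sit at fc ± fm = 13.6 MHz and 15.2 MHz.
Highest-frequency component: 15.2 MHz.
Nyquist rate = 2 × 15.2 MHz = 30.4 MHz.

30.4 MHz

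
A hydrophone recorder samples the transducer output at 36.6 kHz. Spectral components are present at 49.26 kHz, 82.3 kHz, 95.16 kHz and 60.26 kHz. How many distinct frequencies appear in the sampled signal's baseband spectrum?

fs/2 = 18.3 kHz.
49.26 kHz mod fs = 12.66 kHz.
12.66 kHz ≤ fs/2 = 18.3 kHz, appears at 12.66 kHz.
82.3 kHz mod fs = 9.1 kHz.
9.1 kHz ≤ fs/2 = 18.3 kHz, appears at 9.1 kHz.
95.16 kHz mod fs = 21.96 kHz.
21.96 kHz > fs/2 = 18.3 kHz, folds to fs − 21.96 kHz = 14.64 kHz.
60.26 kHz mod fs = 23.66 kHz.
23.66 kHz > fs/2 = 18.3 kHz, folds to fs − 23.66 kHz = 12.94 kHz.
Distinct values: {9.1 kHz, 12.66 kHz, 12.94 kHz, 14.64 kHz} → 4.

4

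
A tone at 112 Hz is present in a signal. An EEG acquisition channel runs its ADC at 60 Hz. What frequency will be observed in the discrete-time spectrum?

112 Hz mod fs = 52 Hz.
52 Hz > fs/2 = 30 Hz, folds to fs − 52 Hz = 8 Hz.

8 Hz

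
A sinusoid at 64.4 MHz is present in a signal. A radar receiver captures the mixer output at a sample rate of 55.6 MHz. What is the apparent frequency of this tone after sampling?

8.8 MHz

64.4 MHz mod fs = 8.8 MHz.
8.8 MHz ≤ fs/2 = 27.8 MHz, appears at 8.8 MHz.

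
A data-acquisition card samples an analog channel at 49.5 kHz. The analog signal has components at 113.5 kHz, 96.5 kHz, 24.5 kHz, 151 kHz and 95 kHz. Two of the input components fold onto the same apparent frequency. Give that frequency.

fs/2 = 24.75 kHz.
113.5 kHz mod fs = 14.5 kHz.
14.5 kHz ≤ fs/2 = 24.75 kHz, appears at 14.5 kHz.
96.5 kHz mod fs = 47 kHz.
47 kHz > fs/2 = 24.75 kHz, folds to fs − 47 kHz = 2.5 kHz.
24.5 kHz ≤ fs/2 = 24.75 kHz, passes unchanged.
151 kHz mod fs = 2.5 kHz.
2.5 kHz ≤ fs/2 = 24.75 kHz, appears at 2.5 kHz.
95 kHz mod fs = 45.5 kHz.
45.5 kHz > fs/2 = 24.75 kHz, folds to fs − 45.5 kHz = 4 kHz.
96.5 kHz and 151 kHz both map to 2.5 kHz.

2.5 kHz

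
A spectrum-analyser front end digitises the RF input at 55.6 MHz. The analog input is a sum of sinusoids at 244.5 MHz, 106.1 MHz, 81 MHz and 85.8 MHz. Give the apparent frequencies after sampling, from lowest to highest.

fs/2 = 27.8 MHz.
244.5 MHz mod fs = 22.1 MHz.
22.1 MHz ≤ fs/2 = 27.8 MHz, appears at 22.1 MHz.
106.1 MHz mod fs = 50.5 MHz.
50.5 MHz > fs/2 = 27.8 MHz, folds to fs − 50.5 MHz = 5.1 MHz.
81 MHz mod fs = 25.4 MHz.
25.4 MHz ≤ fs/2 = 27.8 MHz, appears at 25.4 MHz.
85.8 MHz mod fs = 30.2 MHz.
30.2 MHz > fs/2 = 27.8 MHz, folds to fs − 30.2 MHz = 25.4 MHz.
Distinct values: {5.1 MHz, 22.1 MHz, 25.4 MHz}.

5.1 MHz, 22.1 MHz, 25.4 MHz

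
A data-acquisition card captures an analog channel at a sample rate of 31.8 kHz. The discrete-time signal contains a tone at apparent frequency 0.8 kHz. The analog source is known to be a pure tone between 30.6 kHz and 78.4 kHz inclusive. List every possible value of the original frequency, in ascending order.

31 kHz, 32.6 kHz, 62.8 kHz, 64.4 kHz

Frequencies that alias to 0.8 kHz are k·fs ± 0.8 kHz for integer k ≥ 0.
k=0: 0.8 kHz.
k=1: 31 kHz, 32.6 kHz.
k=2: 62.8 kHz, 64.4 kHz.
k=3: 94.6 kHz, 96.2 kHz.
Within [30.6 kHz, 78.4 kHz]: 31 kHz, 32.6 kHz, 62.8 kHz, 64.4 kHz.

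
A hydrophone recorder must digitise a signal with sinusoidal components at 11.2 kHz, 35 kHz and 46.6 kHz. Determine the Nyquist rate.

Highest-frequency component: 46.6 kHz.
Nyquist rate = 2 × 46.6 kHz = 93.2 kHz.

93.2 kHz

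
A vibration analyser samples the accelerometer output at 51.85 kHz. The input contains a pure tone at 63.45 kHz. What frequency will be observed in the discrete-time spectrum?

63.45 kHz mod fs = 11.6 kHz.
11.6 kHz ≤ fs/2 = 25.925 kHz, appears at 11.6 kHz.

11.6 kHz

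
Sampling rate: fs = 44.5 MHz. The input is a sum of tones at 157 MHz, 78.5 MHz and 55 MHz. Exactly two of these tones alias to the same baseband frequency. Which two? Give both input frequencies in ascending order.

55 MHz, 78.5 MHz

fs/2 = 22.25 MHz.
157 MHz mod fs = 23.5 MHz.
23.5 MHz > fs/2 = 22.25 MHz, folds to fs − 23.5 MHz = 21 MHz.
78.5 MHz mod fs = 34 MHz.
34 MHz > fs/2 = 22.25 MHz, folds to fs − 34 MHz = 10.5 MHz.
55 MHz mod fs = 10.5 MHz.
10.5 MHz ≤ fs/2 = 22.25 MHz, appears at 10.5 MHz.
55 MHz and 78.5 MHz both map to 10.5 MHz.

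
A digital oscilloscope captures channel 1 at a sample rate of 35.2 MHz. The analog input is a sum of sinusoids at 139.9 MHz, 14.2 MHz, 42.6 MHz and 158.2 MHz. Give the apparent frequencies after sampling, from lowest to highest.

fs/2 = 17.6 MHz.
139.9 MHz mod fs = 34.3 MHz.
34.3 MHz > fs/2 = 17.6 MHz, folds to fs − 34.3 MHz = 0.9 MHz.
14.2 MHz ≤ fs/2 = 17.6 MHz, passes unchanged.
42.6 MHz mod fs = 7.4 MHz.
7.4 MHz ≤ fs/2 = 17.6 MHz, appears at 7.4 MHz.
158.2 MHz mod fs = 17.4 MHz.
17.4 MHz ≤ fs/2 = 17.6 MHz, appears at 17.4 MHz.
Distinct values: {0.9 MHz, 7.4 MHz, 14.2 MHz, 17.4 MHz}.

0.9 MHz, 7.4 MHz, 14.2 MHz, 17.4 MHz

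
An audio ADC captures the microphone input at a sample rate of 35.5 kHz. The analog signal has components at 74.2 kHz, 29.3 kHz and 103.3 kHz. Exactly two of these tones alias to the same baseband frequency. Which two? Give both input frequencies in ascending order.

fs/2 = 17.75 kHz.
74.2 kHz mod fs = 3.2 kHz.
3.2 kHz ≤ fs/2 = 17.75 kHz, appears at 3.2 kHz.
29.3 kHz > fs/2 = 17.75 kHz, folds to fs − 29.3 kHz = 6.2 kHz.
103.3 kHz mod fs = 32.3 kHz.
32.3 kHz > fs/2 = 17.75 kHz, folds to fs − 32.3 kHz = 3.2 kHz.
74.2 kHz and 103.3 kHz both map to 3.2 kHz.

74.2 kHz, 103.3 kHz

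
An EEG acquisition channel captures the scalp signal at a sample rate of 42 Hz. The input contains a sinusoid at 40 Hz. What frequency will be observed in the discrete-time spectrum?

40 Hz > fs/2 = 21 Hz, folds to fs − 40 Hz = 2 Hz.

2 Hz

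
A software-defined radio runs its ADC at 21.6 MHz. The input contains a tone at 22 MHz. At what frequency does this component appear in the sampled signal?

22 MHz mod fs = 0.4 MHz.
0.4 MHz ≤ fs/2 = 10.8 MHz, appears at 0.4 MHz.

0.4 MHz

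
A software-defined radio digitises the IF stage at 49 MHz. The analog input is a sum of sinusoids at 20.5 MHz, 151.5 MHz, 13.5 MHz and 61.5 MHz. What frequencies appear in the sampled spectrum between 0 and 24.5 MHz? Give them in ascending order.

fs/2 = 24.5 MHz.
20.5 MHz ≤ fs/2 = 24.5 MHz, passes unchanged.
151.5 MHz mod fs = 4.5 MHz.
4.5 MHz ≤ fs/2 = 24.5 MHz, appears at 4.5 MHz.
13.5 MHz ≤ fs/2 = 24.5 MHz, passes unchanged.
61.5 MHz mod fs = 12.5 MHz.
12.5 MHz ≤ fs/2 = 24.5 MHz, appears at 12.5 MHz.
Distinct values: {4.5 MHz, 12.5 MHz, 13.5 MHz, 20.5 MHz}.

4.5 MHz, 12.5 MHz, 13.5 MHz, 20.5 MHz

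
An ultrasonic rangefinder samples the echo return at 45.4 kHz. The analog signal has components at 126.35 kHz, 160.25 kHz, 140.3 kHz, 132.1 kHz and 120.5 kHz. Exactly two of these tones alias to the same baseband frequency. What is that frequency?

fs/2 = 22.7 kHz.
126.35 kHz mod fs = 35.55 kHz.
35.55 kHz > fs/2 = 22.7 kHz, folds to fs − 35.55 kHz = 9.85 kHz.
160.25 kHz mod fs = 24.05 kHz.
24.05 kHz > fs/2 = 22.7 kHz, folds to fs − 24.05 kHz = 21.35 kHz.
140.3 kHz mod fs = 4.1 kHz.
4.1 kHz ≤ fs/2 = 22.7 kHz, appears at 4.1 kHz.
132.1 kHz mod fs = 41.3 kHz.
41.3 kHz > fs/2 = 22.7 kHz, folds to fs − 41.3 kHz = 4.1 kHz.
120.5 kHz mod fs = 29.7 kHz.
29.7 kHz > fs/2 = 22.7 kHz, folds to fs − 29.7 kHz = 15.7 kHz.
132.1 kHz and 140.3 kHz both map to 4.1 kHz.

4.1 kHz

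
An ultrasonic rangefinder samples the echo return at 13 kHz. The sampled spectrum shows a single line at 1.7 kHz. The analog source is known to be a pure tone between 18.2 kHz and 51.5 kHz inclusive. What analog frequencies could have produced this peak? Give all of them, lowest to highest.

24.3 kHz, 27.7 kHz, 37.3 kHz, 40.7 kHz, 50.3 kHz

Frequencies that alias to 1.7 kHz are k·fs ± 1.7 kHz for integer k ≥ 0.
k=0: 1.7 kHz.
k=1: 11.3 kHz, 14.7 kHz.
k=2: 24.3 kHz, 27.7 kHz.
k=3: 37.3 kHz, 40.7 kHz.
k=4: 50.3 kHz, 53.7 kHz.
k=5: 63.3 kHz, 66.7 kHz.
Within [18.2 kHz, 51.5 kHz]: 24.3 kHz, 27.7 kHz, 37.3 kHz, 40.7 kHz, 50.3 kHz.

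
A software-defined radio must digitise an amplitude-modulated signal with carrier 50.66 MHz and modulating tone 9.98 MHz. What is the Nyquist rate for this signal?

AM sidebands sit at fc ± fm = 40.68 MHz and 60.64 MHz.
Highest-frequency component: 60.64 MHz.
Nyquist rate = 2 × 60.64 MHz = 121.28 MHz.

121.28 MHz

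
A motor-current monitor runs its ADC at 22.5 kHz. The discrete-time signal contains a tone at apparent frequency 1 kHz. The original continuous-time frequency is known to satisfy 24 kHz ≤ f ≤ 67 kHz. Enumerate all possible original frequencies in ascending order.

Frequencies that alias to 1 kHz are k·fs ± 1 kHz for integer k ≥ 0.
k=0: 1 kHz.
k=1: 21.5 kHz, 23.5 kHz.
k=2: 44 kHz, 46 kHz.
k=3: 66.5 kHz, 68.5 kHz.
k=4: 89 kHz, 91 kHz.
Within [24 kHz, 67 kHz]: 44 kHz, 46 kHz, 66.5 kHz.

44 kHz, 46 kHz, 66.5 kHz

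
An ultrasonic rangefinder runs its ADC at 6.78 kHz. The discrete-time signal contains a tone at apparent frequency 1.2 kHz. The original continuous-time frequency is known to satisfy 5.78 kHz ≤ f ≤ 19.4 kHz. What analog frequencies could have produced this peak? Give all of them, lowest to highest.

Frequencies that alias to 1.2 kHz are k·fs ± 1.2 kHz for integer k ≥ 0.
k=0: 1.2 kHz.
k=1: 5.58 kHz, 7.98 kHz.
k=2: 12.36 kHz, 14.76 kHz.
k=3: 19.14 kHz, 21.54 kHz.
k=4: 25.92 kHz, 28.32 kHz.
Within [5.78 kHz, 19.4 kHz]: 7.98 kHz, 12.36 kHz, 14.76 kHz, 19.14 kHz.

7.98 kHz, 12.36 kHz, 14.76 kHz, 19.14 kHz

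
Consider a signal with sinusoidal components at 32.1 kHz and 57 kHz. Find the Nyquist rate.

114 kHz

Highest-frequency component: 57 kHz.
Nyquist rate = 2 × 57 kHz = 114 kHz.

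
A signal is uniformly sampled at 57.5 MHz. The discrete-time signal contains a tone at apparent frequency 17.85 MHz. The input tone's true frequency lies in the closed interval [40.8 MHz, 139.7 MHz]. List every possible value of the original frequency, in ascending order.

Frequencies that alias to 17.85 MHz are k·fs ± 17.85 MHz for integer k ≥ 0.
k=0: 17.85 MHz.
k=1: 39.65 MHz, 75.35 MHz.
k=2: 97.15 MHz, 132.85 MHz.
k=3: 154.65 MHz, 190.35 MHz.
Within [40.8 MHz, 139.7 MHz]: 75.35 MHz, 97.15 MHz, 132.85 MHz.

75.35 MHz, 97.15 MHz, 132.85 MHz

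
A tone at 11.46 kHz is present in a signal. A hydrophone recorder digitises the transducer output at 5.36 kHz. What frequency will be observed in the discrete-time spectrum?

0.74 kHz

11.46 kHz mod fs = 0.74 kHz.
0.74 kHz ≤ fs/2 = 2.68 kHz, appears at 0.74 kHz.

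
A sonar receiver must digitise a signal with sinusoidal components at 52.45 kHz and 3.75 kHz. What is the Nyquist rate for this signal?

Highest-frequency component: 52.45 kHz.
Nyquist rate = 2 × 52.45 kHz = 104.9 kHz.

104.9 kHz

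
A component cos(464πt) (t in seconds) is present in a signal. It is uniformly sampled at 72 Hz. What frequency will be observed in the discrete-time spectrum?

16 Hz

ω = 464π rad/s → f = ω/(2π) = 232 Hz.
232 Hz mod fs = 16 Hz.
16 Hz ≤ fs/2 = 36 Hz, appears at 16 Hz.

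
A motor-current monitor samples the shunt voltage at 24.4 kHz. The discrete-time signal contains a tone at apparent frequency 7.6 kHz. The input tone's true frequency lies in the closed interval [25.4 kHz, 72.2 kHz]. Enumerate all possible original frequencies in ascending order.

Frequencies that alias to 7.6 kHz are k·fs ± 7.6 kHz for integer k ≥ 0.
k=0: 7.6 kHz.
k=1: 16.8 kHz, 32 kHz.
k=2: 41.2 kHz, 56.4 kHz.
k=3: 65.6 kHz, 80.8 kHz.
k=4: 90 kHz, 105.2 kHz.
Within [25.4 kHz, 72.2 kHz]: 32 kHz, 41.2 kHz, 56.4 kHz, 65.6 kHz.

32 kHz, 41.2 kHz, 56.4 kHz, 65.6 kHz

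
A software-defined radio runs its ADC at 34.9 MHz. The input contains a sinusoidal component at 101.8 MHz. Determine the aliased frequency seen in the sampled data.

101.8 MHz mod fs = 32 MHz.
32 MHz > fs/2 = 17.45 MHz, folds to fs − 32 MHz = 2.9 MHz.

2.9 MHz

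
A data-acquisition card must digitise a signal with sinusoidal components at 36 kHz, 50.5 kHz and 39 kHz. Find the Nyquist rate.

101 kHz

Highest-frequency component: 50.5 kHz.
Nyquist rate = 2 × 50.5 kHz = 101 kHz.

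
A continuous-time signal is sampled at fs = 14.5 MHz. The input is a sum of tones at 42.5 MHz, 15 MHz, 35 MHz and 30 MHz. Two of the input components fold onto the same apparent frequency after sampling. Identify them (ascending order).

30 MHz, 42.5 MHz

fs/2 = 7.25 MHz.
42.5 MHz mod fs = 13.5 MHz.
13.5 MHz > fs/2 = 7.25 MHz, folds to fs − 13.5 MHz = 1 MHz.
15 MHz mod fs = 0.5 MHz.
0.5 MHz ≤ fs/2 = 7.25 MHz, appears at 0.5 MHz.
35 MHz mod fs = 6 MHz.
6 MHz ≤ fs/2 = 7.25 MHz, appears at 6 MHz.
30 MHz mod fs = 1 MHz.
1 MHz ≤ fs/2 = 7.25 MHz, appears at 1 MHz.
30 MHz and 42.5 MHz both map to 1 MHz.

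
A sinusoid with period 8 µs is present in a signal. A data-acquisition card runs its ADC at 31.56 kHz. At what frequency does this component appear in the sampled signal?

1.24 kHz

T = 8 µs → f = 1/T = 125 kHz.
125 kHz mod fs = 30.32 kHz.
30.32 kHz > fs/2 = 15.78 kHz, folds to fs − 30.32 kHz = 1.24 kHz.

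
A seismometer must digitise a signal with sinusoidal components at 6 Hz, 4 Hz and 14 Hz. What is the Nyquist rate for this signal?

28 Hz

Highest-frequency component: 14 Hz.
Nyquist rate = 2 × 14 Hz = 28 Hz.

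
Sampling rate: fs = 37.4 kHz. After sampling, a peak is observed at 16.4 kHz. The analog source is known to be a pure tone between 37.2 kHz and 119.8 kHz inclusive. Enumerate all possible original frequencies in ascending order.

Frequencies that alias to 16.4 kHz are k·fs ± 16.4 kHz for integer k ≥ 0.
k=0: 16.4 kHz.
k=1: 21 kHz, 53.8 kHz.
k=2: 58.4 kHz, 91.2 kHz.
k=3: 95.8 kHz, 128.6 kHz.
k=4: 133.2 kHz, 166 kHz.
Within [37.2 kHz, 119.8 kHz]: 53.8 kHz, 58.4 kHz, 91.2 kHz, 95.8 kHz.

53.8 kHz, 58.4 kHz, 91.2 kHz, 95.8 kHz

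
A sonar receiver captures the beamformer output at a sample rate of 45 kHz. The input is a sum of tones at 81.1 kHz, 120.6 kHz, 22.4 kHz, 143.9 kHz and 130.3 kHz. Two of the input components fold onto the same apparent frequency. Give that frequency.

8.9 kHz

fs/2 = 22.5 kHz.
81.1 kHz mod fs = 36.1 kHz.
36.1 kHz > fs/2 = 22.5 kHz, folds to fs − 36.1 kHz = 8.9 kHz.
120.6 kHz mod fs = 30.6 kHz.
30.6 kHz > fs/2 = 22.5 kHz, folds to fs − 30.6 kHz = 14.4 kHz.
22.4 kHz ≤ fs/2 = 22.5 kHz, passes unchanged.
143.9 kHz mod fs = 8.9 kHz.
8.9 kHz ≤ fs/2 = 22.5 kHz, appears at 8.9 kHz.
130.3 kHz mod fs = 40.3 kHz.
40.3 kHz > fs/2 = 22.5 kHz, folds to fs − 40.3 kHz = 4.7 kHz.
81.1 kHz and 143.9 kHz both map to 8.9 kHz.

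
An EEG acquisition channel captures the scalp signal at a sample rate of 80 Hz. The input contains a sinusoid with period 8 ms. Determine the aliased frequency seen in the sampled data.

35 Hz

T = 8 ms → f = 1/T = 125 Hz.
125 Hz mod fs = 45 Hz.
45 Hz > fs/2 = 40 Hz, folds to fs − 45 Hz = 35 Hz.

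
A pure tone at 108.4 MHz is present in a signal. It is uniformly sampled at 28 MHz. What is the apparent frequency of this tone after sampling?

3.6 MHz

108.4 MHz mod fs = 24.4 MHz.
24.4 MHz > fs/2 = 14 MHz, folds to fs − 24.4 MHz = 3.6 MHz.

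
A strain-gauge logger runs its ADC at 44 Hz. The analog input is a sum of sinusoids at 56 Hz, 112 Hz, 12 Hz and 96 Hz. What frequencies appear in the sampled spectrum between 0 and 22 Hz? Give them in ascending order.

fs/2 = 22 Hz.
56 Hz mod fs = 12 Hz.
12 Hz ≤ fs/2 = 22 Hz, appears at 12 Hz.
112 Hz mod fs = 24 Hz.
24 Hz > fs/2 = 22 Hz, folds to fs − 24 Hz = 20 Hz.
12 Hz ≤ fs/2 = 22 Hz, passes unchanged.
96 Hz mod fs = 8 Hz.
8 Hz ≤ fs/2 = 22 Hz, appears at 8 Hz.
Distinct values: {8 Hz, 12 Hz, 20 Hz}.

8 Hz, 12 Hz, 20 Hz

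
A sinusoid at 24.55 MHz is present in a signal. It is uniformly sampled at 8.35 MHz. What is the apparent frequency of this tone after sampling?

24.55 MHz mod fs = 7.85 MHz.
7.85 MHz > fs/2 = 4.175 MHz, folds to fs − 7.85 MHz = 0.5 MHz.

0.5 MHz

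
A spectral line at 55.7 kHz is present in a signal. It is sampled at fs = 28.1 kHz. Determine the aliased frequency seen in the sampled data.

0.5 kHz

55.7 kHz mod fs = 27.6 kHz.
27.6 kHz > fs/2 = 14.05 kHz, folds to fs − 27.6 kHz = 0.5 kHz.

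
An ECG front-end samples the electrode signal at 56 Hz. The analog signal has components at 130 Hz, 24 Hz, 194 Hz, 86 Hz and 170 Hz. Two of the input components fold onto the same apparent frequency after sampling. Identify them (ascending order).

86 Hz, 194 Hz

fs/2 = 28 Hz.
130 Hz mod fs = 18 Hz.
18 Hz ≤ fs/2 = 28 Hz, appears at 18 Hz.
24 Hz ≤ fs/2 = 28 Hz, passes unchanged.
194 Hz mod fs = 26 Hz.
26 Hz ≤ fs/2 = 28 Hz, appears at 26 Hz.
86 Hz mod fs = 30 Hz.
30 Hz > fs/2 = 28 Hz, folds to fs − 30 Hz = 26 Hz.
170 Hz mod fs = 2 Hz.
2 Hz ≤ fs/2 = 28 Hz, appears at 2 Hz.
86 Hz and 194 Hz both map to 26 Hz.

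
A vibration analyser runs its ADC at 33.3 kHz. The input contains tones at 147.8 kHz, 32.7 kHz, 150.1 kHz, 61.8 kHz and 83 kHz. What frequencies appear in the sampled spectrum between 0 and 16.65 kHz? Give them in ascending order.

0.6 kHz, 4.8 kHz, 14.6 kHz, 16.4 kHz

fs/2 = 16.65 kHz.
147.8 kHz mod fs = 14.6 kHz.
14.6 kHz ≤ fs/2 = 16.65 kHz, appears at 14.6 kHz.
32.7 kHz > fs/2 = 16.65 kHz, folds to fs − 32.7 kHz = 0.6 kHz.
150.1 kHz mod fs = 16.9 kHz.
16.9 kHz > fs/2 = 16.65 kHz, folds to fs − 16.9 kHz = 16.4 kHz.
61.8 kHz mod fs = 28.5 kHz.
28.5 kHz > fs/2 = 16.65 kHz, folds to fs − 28.5 kHz = 4.8 kHz.
83 kHz mod fs = 16.4 kHz.
16.4 kHz ≤ fs/2 = 16.65 kHz, appears at 16.4 kHz.
Distinct values: {0.6 kHz, 4.8 kHz, 14.6 kHz, 16.4 kHz}.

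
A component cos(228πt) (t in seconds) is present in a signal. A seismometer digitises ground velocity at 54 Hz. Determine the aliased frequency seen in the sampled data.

6 Hz

ω = 228π rad/s → f = ω/(2π) = 114 Hz.
114 Hz mod fs = 6 Hz.
6 Hz ≤ fs/2 = 27 Hz, appears at 6 Hz.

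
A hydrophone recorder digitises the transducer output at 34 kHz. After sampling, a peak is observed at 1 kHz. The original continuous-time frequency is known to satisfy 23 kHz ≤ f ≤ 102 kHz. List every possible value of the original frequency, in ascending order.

Frequencies that alias to 1 kHz are k·fs ± 1 kHz for integer k ≥ 0.
k=0: 1 kHz.
k=1: 33 kHz, 35 kHz.
k=2: 67 kHz, 69 kHz.
k=3: 101 kHz, 103 kHz.
k=4: 135 kHz, 137 kHz.
Within [23 kHz, 102 kHz]: 33 kHz, 35 kHz, 67 kHz, 69 kHz, 101 kHz.

33 kHz, 35 kHz, 67 kHz, 69 kHz, 101 kHz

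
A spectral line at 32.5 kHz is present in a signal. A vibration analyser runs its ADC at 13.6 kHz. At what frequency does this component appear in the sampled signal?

5.3 kHz

32.5 kHz mod fs = 5.3 kHz.
5.3 kHz ≤ fs/2 = 6.8 kHz, appears at 5.3 kHz.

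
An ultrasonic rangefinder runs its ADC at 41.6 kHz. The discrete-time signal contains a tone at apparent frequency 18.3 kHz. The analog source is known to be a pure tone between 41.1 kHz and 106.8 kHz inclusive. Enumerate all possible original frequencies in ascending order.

59.9 kHz, 64.9 kHz, 101.5 kHz, 106.5 kHz

Frequencies that alias to 18.3 kHz are k·fs ± 18.3 kHz for integer k ≥ 0.
k=0: 18.3 kHz.
k=1: 23.3 kHz, 59.9 kHz.
k=2: 64.9 kHz, 101.5 kHz.
k=3: 106.5 kHz, 143.1 kHz.
k=4: 148.1 kHz, 184.7 kHz.
Within [41.1 kHz, 106.8 kHz]: 59.9 kHz, 64.9 kHz, 101.5 kHz, 106.5 kHz.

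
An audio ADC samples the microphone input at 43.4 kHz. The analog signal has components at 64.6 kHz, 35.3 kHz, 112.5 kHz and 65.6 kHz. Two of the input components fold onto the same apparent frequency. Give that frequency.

fs/2 = 21.7 kHz.
64.6 kHz mod fs = 21.2 kHz.
21.2 kHz ≤ fs/2 = 21.7 kHz, appears at 21.2 kHz.
35.3 kHz > fs/2 = 21.7 kHz, folds to fs − 35.3 kHz = 8.1 kHz.
112.5 kHz mod fs = 25.7 kHz.
25.7 kHz > fs/2 = 21.7 kHz, folds to fs − 25.7 kHz = 17.7 kHz.
65.6 kHz mod fs = 22.2 kHz.
22.2 kHz > fs/2 = 21.7 kHz, folds to fs − 22.2 kHz = 21.2 kHz.
64.6 kHz and 65.6 kHz both map to 21.2 kHz.

21.2 kHz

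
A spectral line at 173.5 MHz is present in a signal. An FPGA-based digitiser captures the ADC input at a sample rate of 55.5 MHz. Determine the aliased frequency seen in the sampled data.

7 MHz

173.5 MHz mod fs = 7 MHz.
7 MHz ≤ fs/2 = 27.75 MHz, appears at 7 MHz.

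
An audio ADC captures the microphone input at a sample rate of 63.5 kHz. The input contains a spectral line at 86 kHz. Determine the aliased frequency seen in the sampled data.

22.5 kHz

86 kHz mod fs = 22.5 kHz.
22.5 kHz ≤ fs/2 = 31.75 kHz, appears at 22.5 kHz.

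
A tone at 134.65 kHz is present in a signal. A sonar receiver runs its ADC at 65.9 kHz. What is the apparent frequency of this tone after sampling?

134.65 kHz mod fs = 2.85 kHz.
2.85 kHz ≤ fs/2 = 32.95 kHz, appears at 2.85 kHz.

2.85 kHz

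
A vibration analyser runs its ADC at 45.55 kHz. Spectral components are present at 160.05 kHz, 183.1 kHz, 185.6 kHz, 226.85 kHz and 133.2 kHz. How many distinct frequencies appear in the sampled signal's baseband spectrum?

4

fs/2 = 22.775 kHz.
160.05 kHz mod fs = 23.4 kHz.
23.4 kHz > fs/2 = 22.775 kHz, folds to fs − 23.4 kHz = 22.15 kHz.
183.1 kHz mod fs = 0.9 kHz.
0.9 kHz ≤ fs/2 = 22.775 kHz, appears at 0.9 kHz.
185.6 kHz mod fs = 3.4 kHz.
3.4 kHz ≤ fs/2 = 22.775 kHz, appears at 3.4 kHz.
226.85 kHz mod fs = 44.65 kHz.
44.65 kHz > fs/2 = 22.775 kHz, folds to fs − 44.65 kHz = 0.9 kHz.
133.2 kHz mod fs = 42.1 kHz.
42.1 kHz > fs/2 = 22.775 kHz, folds to fs − 42.1 kHz = 3.45 kHz.
Distinct values: {0.9 kHz, 3.4 kHz, 3.45 kHz, 22.15 kHz} → 4.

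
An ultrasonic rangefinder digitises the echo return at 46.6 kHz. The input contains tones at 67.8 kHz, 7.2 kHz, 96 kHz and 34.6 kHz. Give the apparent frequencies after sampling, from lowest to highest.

fs/2 = 23.3 kHz.
67.8 kHz mod fs = 21.2 kHz.
21.2 kHz ≤ fs/2 = 23.3 kHz, appears at 21.2 kHz.
7.2 kHz ≤ fs/2 = 23.3 kHz, passes unchanged.
96 kHz mod fs = 2.8 kHz.
2.8 kHz ≤ fs/2 = 23.3 kHz, appears at 2.8 kHz.
34.6 kHz > fs/2 = 23.3 kHz, folds to fs − 34.6 kHz = 12 kHz.
Distinct values: {2.8 kHz, 7.2 kHz, 12 kHz, 21.2 kHz}.

2.8 kHz, 7.2 kHz, 12 kHz, 21.2 kHz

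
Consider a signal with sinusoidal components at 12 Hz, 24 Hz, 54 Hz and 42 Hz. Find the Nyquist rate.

108 Hz

Highest-frequency component: 54 Hz.
Nyquist rate = 2 × 54 Hz = 108 Hz.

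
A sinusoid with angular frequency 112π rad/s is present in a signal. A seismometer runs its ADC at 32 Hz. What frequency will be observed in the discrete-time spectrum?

ω = 112π rad/s → f = ω/(2π) = 56 Hz.
56 Hz mod fs = 24 Hz.
24 Hz > fs/2 = 16 Hz, folds to fs − 24 Hz = 8 Hz.

8 Hz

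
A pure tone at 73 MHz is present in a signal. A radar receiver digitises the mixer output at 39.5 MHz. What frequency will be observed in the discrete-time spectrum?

73 MHz mod fs = 33.5 MHz.
33.5 MHz > fs/2 = 19.75 MHz, folds to fs − 33.5 MHz = 6 MHz.

6 MHz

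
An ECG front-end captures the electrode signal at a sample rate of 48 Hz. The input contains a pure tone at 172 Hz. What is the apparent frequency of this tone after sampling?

20 Hz

172 Hz mod fs = 28 Hz.
28 Hz > fs/2 = 24 Hz, folds to fs − 28 Hz = 20 Hz.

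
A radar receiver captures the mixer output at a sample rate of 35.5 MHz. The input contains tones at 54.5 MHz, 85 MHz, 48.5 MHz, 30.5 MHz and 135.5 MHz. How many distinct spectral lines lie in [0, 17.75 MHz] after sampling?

fs/2 = 17.75 MHz.
54.5 MHz mod fs = 19 MHz.
19 MHz > fs/2 = 17.75 MHz, folds to fs − 19 MHz = 16.5 MHz.
85 MHz mod fs = 14 MHz.
14 MHz ≤ fs/2 = 17.75 MHz, appears at 14 MHz.
48.5 MHz mod fs = 13 MHz.
13 MHz ≤ fs/2 = 17.75 MHz, appears at 13 MHz.
30.5 MHz > fs/2 = 17.75 MHz, folds to fs − 30.5 MHz = 5 MHz.
135.5 MHz mod fs = 29 MHz.
29 MHz > fs/2 = 17.75 MHz, folds to fs − 29 MHz = 6.5 MHz.
Distinct values: {5 MHz, 6.5 MHz, 13 MHz, 14 MHz, 16.5 MHz} → 5.

5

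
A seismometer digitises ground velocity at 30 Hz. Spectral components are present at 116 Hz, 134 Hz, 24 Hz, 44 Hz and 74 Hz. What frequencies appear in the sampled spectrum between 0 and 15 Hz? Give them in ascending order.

4 Hz, 6 Hz, 14 Hz

fs/2 = 15 Hz.
116 Hz mod fs = 26 Hz.
26 Hz > fs/2 = 15 Hz, folds to fs − 26 Hz = 4 Hz.
134 Hz mod fs = 14 Hz.
14 Hz ≤ fs/2 = 15 Hz, appears at 14 Hz.
24 Hz > fs/2 = 15 Hz, folds to fs − 24 Hz = 6 Hz.
44 Hz mod fs = 14 Hz.
14 Hz ≤ fs/2 = 15 Hz, appears at 14 Hz.
74 Hz mod fs = 14 Hz.
14 Hz ≤ fs/2 = 15 Hz, appears at 14 Hz.
Distinct values: {4 Hz, 6 Hz, 14 Hz}.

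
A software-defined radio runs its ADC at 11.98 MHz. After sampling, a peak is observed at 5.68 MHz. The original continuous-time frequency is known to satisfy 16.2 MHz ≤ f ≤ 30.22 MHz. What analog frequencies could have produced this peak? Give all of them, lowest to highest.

Frequencies that alias to 5.68 MHz are k·fs ± 5.68 MHz for integer k ≥ 0.
k=0: 5.68 MHz.
k=1: 6.3 MHz, 17.66 MHz.
k=2: 18.28 MHz, 29.64 MHz.
k=3: 30.26 MHz, 41.62 MHz.
Within [16.2 MHz, 30.22 MHz]: 17.66 MHz, 18.28 MHz, 29.64 MHz.

17.66 MHz, 18.28 MHz, 29.64 MHz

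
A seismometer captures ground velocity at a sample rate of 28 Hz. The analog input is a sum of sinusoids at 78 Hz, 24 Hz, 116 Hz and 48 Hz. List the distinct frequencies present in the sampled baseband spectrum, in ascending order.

fs/2 = 14 Hz.
78 Hz mod fs = 22 Hz.
22 Hz > fs/2 = 14 Hz, folds to fs − 22 Hz = 6 Hz.
24 Hz > fs/2 = 14 Hz, folds to fs − 24 Hz = 4 Hz.
116 Hz mod fs = 4 Hz.
4 Hz ≤ fs/2 = 14 Hz, appears at 4 Hz.
48 Hz mod fs = 20 Hz.
20 Hz > fs/2 = 14 Hz, folds to fs − 20 Hz = 8 Hz.
Distinct values: {4 Hz, 6 Hz, 8 Hz}.

4 Hz, 6 Hz, 8 Hz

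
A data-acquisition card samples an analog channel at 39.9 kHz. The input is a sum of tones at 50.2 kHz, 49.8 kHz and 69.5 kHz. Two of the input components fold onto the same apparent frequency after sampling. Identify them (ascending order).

50.2 kHz, 69.5 kHz

fs/2 = 19.95 kHz.
50.2 kHz mod fs = 10.3 kHz.
10.3 kHz ≤ fs/2 = 19.95 kHz, appears at 10.3 kHz.
49.8 kHz mod fs = 9.9 kHz.
9.9 kHz ≤ fs/2 = 19.95 kHz, appears at 9.9 kHz.
69.5 kHz mod fs = 29.6 kHz.
29.6 kHz > fs/2 = 19.95 kHz, folds to fs − 29.6 kHz = 10.3 kHz.
50.2 kHz and 69.5 kHz both map to 10.3 kHz.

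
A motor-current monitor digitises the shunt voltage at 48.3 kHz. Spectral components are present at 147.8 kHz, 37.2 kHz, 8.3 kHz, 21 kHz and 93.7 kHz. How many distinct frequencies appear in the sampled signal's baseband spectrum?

4

fs/2 = 24.15 kHz.
147.8 kHz mod fs = 2.9 kHz.
2.9 kHz ≤ fs/2 = 24.15 kHz, appears at 2.9 kHz.
37.2 kHz > fs/2 = 24.15 kHz, folds to fs − 37.2 kHz = 11.1 kHz.
8.3 kHz ≤ fs/2 = 24.15 kHz, passes unchanged.
21 kHz ≤ fs/2 = 24.15 kHz, passes unchanged.
93.7 kHz mod fs = 45.4 kHz.
45.4 kHz > fs/2 = 24.15 kHz, folds to fs − 45.4 kHz = 2.9 kHz.
Distinct values: {2.9 kHz, 8.3 kHz, 11.1 kHz, 21 kHz} → 4.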